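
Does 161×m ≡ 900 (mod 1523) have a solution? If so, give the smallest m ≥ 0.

gcd(161, 1523) = 1, so a unique solution mod 1523 exists.
161⁻¹ ≡ 1173 (mod 1523).
m ≡ 1173×900 ≡ 261 (mod 1523).

261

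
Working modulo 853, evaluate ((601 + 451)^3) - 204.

381

601 + 451 = 1052 ≡ 199 (mod 853)
(199)^3 ≡ 585 (mod 853)
585 - 204 = 381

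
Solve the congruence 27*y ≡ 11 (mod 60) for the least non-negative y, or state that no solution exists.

gcd(27, 60) = 3, and 3 does not divide 11.
So the congruence has no solution.

no solution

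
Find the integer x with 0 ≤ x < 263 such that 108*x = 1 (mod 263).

Apply the Euclidean algorithm and back-substitute:
263 = 2×108 + 47
108 = 2×47 + 14
47 = 3×14 + 5
14 = 2×5 + 4
5 = 1×4 + 1
4 = 4×1 + 0
gcd(108, 263) = 1, so the inverse exists.
Bézout: 1 = 23×263 − 56×108.
So 108⁻¹ ≡ −56 ≡ 207 (mod 263).

207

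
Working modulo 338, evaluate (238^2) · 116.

(238)^2 ≡ 198 (mod 338)
198 · 116 = 22968 ≡ 322 (mod 338)

322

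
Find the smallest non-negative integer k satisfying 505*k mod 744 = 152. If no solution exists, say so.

gcd(505, 744) = 1, so a unique solution mod 744 exists.
505⁻¹ ≡ 193 (mod 744).
k ≡ 193*152 ≡ 320 (mod 744).

320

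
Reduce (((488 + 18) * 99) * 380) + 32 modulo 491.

488 + 18 = 506 ≡ 15 (mod 491)
15 * 99 = 1485 ≡ 12 (mod 491)
12 * 380 = 4560 ≡ 141 (mod 491)
141 + 32 = 173

173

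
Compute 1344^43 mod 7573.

5924

By square-and-multiply:
43 in binary is 101011, i.e. 43 = 32 + 8 + 2 + 1.
1344^1 ≡ 1344 (mod 7573)
1344^2 ≡ 1344^2 = 1806336 ≡ 3962 (mod 7573)
1344^4 ≡ 3962^2 = 15697444 ≡ 6188 (mod 7573)
1344^8 ≡ 6188^2 = 38291344 ≡ 2256 (mod 7573)
1344^16 ≡ 2256^2 = 5089536 ≡ 480 (mod 7573)
1344^32 ≡ 480^2 = 230400 ≡ 3210 (mod 7573)
1344^43 = 1344^32 · 1344^8 · 1344^2 · 1344^1 ≡ 3210 · 2256 · 3962 · 1344 (mod 7573).
Accumulate the product:
3210 · 2256 = 7241760 ≡ 1972
1972 · 3962 = 7813064 ≡ 5301
5301 · 1344 = 7124544 ≡ 5924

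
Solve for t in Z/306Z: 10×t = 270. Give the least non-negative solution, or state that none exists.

gcd(10, 306) = 2, and 2 | 270, so solutions exist.
Divide through by 2: 5×t ≡ 135 mod 153.
5⁻¹ ≡ 92 (mod 153).
t ≡ 92×135 ≡ 27 (mod 153).
The smallest non-negative solution is t = 27.

27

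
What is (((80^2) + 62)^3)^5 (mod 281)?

280

(80)^2 ≡ 218 (mod 281)
218 + 62 = 280
(280)^3 ≡ 280 (mod 281)
(280)^5 ≡ 280 (mod 281)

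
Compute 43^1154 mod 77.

1

By square-and-multiply:
1154 in binary is 10010000010, i.e. 1154 = 1024 + 128 + 2.
43^1 ≡ 43 (mod 77)
43^2 ≡ 43^2 = 1849 ≡ 1 (mod 77)
43^4 ≡ 1^2 = 1 (mod 77)
43^8 ≡ 1^2 = 1 (mod 77)
43^16 ≡ 1^2 = 1 (mod 77)
43^32 ≡ 1^2 = 1 (mod 77)
43^64 ≡ 1^2 = 1 (mod 77)
43^128 ≡ 1^2 = 1 (mod 77)
43^256 ≡ 1^2 = 1 (mod 77)
43^512 ≡ 1^2 = 1 (mod 77)
43^1024 ≡ 1^2 = 1 (mod 77)
43^1154 = 43^1024 * 43^128 * 43^2 ≡ 1 * 1 * 1 (mod 77).
Accumulate the product:
1 * 1 = 1
1 * 1 = 1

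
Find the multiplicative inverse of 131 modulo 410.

Run the extended Euclidean algorithm:
410 = 3*131 + 17
131 = 7*17 + 12
17 = 1*12 + 5
12 = 2*5 + 2
5 = 2*2 + 1
2 = 2*1 + 0
gcd(131, 410) = 1, so the inverse exists.
Bézout: 1 = 54*410 − 169*131.
So 131⁻¹ ≡ −169 ≡ 241 (mod 410).

241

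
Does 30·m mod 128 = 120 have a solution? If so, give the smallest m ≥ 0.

4

gcd(30, 128) = 2, and 2 | 120, so solutions exist.
Divide through by 2: 15·m ≡ 60 (mod 64).
15⁻¹ ≡ 47 (mod 64).
m ≡ 47·60 ≡ 4 (mod 64).
The smallest non-negative solution is m = 4.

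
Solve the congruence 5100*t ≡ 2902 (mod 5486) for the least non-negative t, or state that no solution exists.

gcd(5100, 5486) = 2, and 2 | 2902, so solutions exist.
Divide through by 2: 2550*t = 1451 (mod 2743).
2550⁻¹ ≡ 1606 (mod 2743).
t ≡ 1606*1451 ≡ 1499 (mod 2743).
The smallest non-negative solution is t = 1499.

1499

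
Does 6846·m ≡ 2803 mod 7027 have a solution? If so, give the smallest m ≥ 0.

gcd(6846, 7027) = 1, so a unique solution mod 7027 exists.
6846⁻¹ ≡ 6367 (mod 7027).
m ≡ 6367·2803 ≡ 5148 (mod 7027).

5148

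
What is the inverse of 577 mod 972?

721

972 = 1×577 + 395
577 = 1×395 + 182
395 = 2×182 + 31
182 = 5×31 + 27
31 = 1×27 + 4
27 = 6×4 + 3
4 = 1×3 + 1
3 = 3×1 + 0
gcd(577, 972) = 1, so the inverse exists.
Bézout: 1 = 149×972 − 251×577.
So 577⁻¹ ≡ −251 ≡ 721 (mod 972).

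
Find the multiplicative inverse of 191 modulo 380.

191

Run the extended Euclidean algorithm:
380 = 1×191 + 189
191 = 1×189 + 2
189 = 94×2 + 1
2 = 2×1 + 0
gcd(191, 380) = 1, so the inverse exists.
Back-substitute for 1:
1 = 1×189 − 94×2
  = −94×191 + 95×189
  = 95×380 − 189×191
So 191⁻¹ ≡ −189 ≡ 191 (mod 380).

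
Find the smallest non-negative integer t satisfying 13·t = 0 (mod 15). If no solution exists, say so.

0

gcd(13, 15) = 1, so a unique solution mod 15 exists.
13⁻¹ ≡ 7 (mod 15).
t ≡ 7·0 ≡ 0 (mod 15).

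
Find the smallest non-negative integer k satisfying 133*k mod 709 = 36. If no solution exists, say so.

gcd(133, 709) = 1, so a unique solution mod 709 exists.
133⁻¹ ≡ 16 (mod 709).
k ≡ 16*36 ≡ 576 (mod 709).

576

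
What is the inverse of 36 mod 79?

Run the extended Euclidean algorithm:
79 = 2*36 + 7
36 = 5*7 + 1
7 = 7*1 + 0
gcd(36, 79) = 1, so the inverse exists.
Back-substitute for 1:
1 = 1*36 − 5*7
  = −5*79 + 11*36
So 36⁻¹ ≡ 11 (mod 79).

11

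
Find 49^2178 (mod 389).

Using repeated squaring:
2178 in binary is 100010000010, i.e. 2178 = 2048 + 128 + 2.
49^1 ≡ 49 (mod 389)
49^2 ≡ 49^2 = 2401 ≡ 67 (mod 389)
49^4 ≡ 67^2 = 4489 ≡ 210 (mod 389)
49^8 ≡ 210^2 = 44100 ≡ 143 (mod 389)
49^16 ≡ 143^2 = 20449 ≡ 221 (mod 389)
49^32 ≡ 221^2 = 48841 ≡ 216 (mod 389)
49^64 ≡ 216^2 = 46656 ≡ 365 (mod 389)
49^128 ≡ 365^2 = 133225 ≡ 187 (mod 389)
49^256 ≡ 187^2 = 34969 ≡ 348 (mod 389)
49^512 ≡ 348^2 = 121104 ≡ 125 (mod 389)
49^1024 ≡ 125^2 = 15625 ≡ 65 (mod 389)
49^2048 ≡ 65^2 = 4225 ≡ 335 (mod 389)
49^2178 = 49^2048 × 49^128 × 49^2 ≡ 335 × 187 × 67 (mod 389).
Accumulate the product:
335 × 187 = 62645 ≡ 16
16 × 67 = 1072 ≡ 294

294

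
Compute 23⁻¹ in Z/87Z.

53

Run the extended Euclidean algorithm:
87 = 3·23 + 18
23 = 1·18 + 5
18 = 3·5 + 3
5 = 1·3 + 2
3 = 1·2 + 1
2 = 2·1 + 0
gcd(23, 87) = 1, so the inverse exists.
Back-substitute for 1:
1 = 1·3 − 1·2
  = −1·5 + 2·3
  = 2·18 − 7·5
  = −7·23 + 9·18
  = 9·87 − 34·23
So 23⁻¹ ≡ −34 ≡ 53 (mod 87).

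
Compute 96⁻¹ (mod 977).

804

Apply the Euclidean algorithm and back-substitute:
977 = 10*96 + 17
96 = 5*17 + 11
17 = 1*11 + 6
11 = 1*6 + 5
6 = 1*5 + 1
5 = 5*1 + 0
gcd(96, 977) = 1, so the inverse exists.
Back-substitute for 1:
1 = 1*6 − 1*5
  = −1*11 + 2*6
  = 2*17 − 3*11
  = −3*96 + 17*17
  = 17*977 − 173*96
So 96⁻¹ ≡ −173 ≡ 804 (mod 977).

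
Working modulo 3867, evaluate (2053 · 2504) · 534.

2053 · 2504 = 5140712 ≡ 1469 (mod 3867)
1469 · 534 = 784446 ≡ 3312 (mod 3867)

3312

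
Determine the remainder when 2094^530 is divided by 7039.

530 in binary is 1000010010, i.e. 530 = 512 + 16 + 2.
2094^1 ≡ 2094 (mod 7039)
2094^2 ≡ 2094^2 = 4384836 ≡ 6578 (mod 7039)
2094^4 ≡ 6578^2 = 43270084 ≡ 1351 (mod 7039)
2094^8 ≡ 1351^2 = 1825201 ≡ 2100 (mod 7039)
2094^16 ≡ 2100^2 = 4410000 ≡ 3586 (mod 7039)
2094^32 ≡ 3586^2 = 12859396 ≡ 6182 (mod 7039)
2094^64 ≡ 6182^2 = 38217124 ≡ 2393 (mod 7039)
2094^128 ≡ 2393^2 = 5726449 ≡ 3742 (mod 7039)
2094^256 ≡ 3742^2 = 14002564 ≡ 1993 (mod 7039)
2094^512 ≡ 1993^2 = 3972049 ≡ 2053 (mod 7039)
2094^530 = 2094^512 * 2094^16 * 2094^2 ≡ 2053 * 3586 * 6578 (mod 7039).
Accumulate the product:
2053 * 3586 = 7362058 ≡ 6303
6303 * 6578 = 41461134 ≡ 1424

1424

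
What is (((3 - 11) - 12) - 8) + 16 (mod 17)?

3 - 11 = -8 ≡ 9 (mod 17)
9 - 12 = -3 ≡ 14 (mod 17)
14 - 8 = 6
6 + 16 = 22 ≡ 5 (mod 17)

5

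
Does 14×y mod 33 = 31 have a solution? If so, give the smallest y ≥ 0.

gcd(14, 33) = 1, so a unique solution mod 33 exists.
14⁻¹ ≡ 26 (mod 33).
y ≡ 26×31 ≡ 14 (mod 33).

14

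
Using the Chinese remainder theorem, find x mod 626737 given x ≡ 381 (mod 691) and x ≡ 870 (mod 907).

691⁻¹ mod 907: 691*886 ≡ 1 (mod 907), so 691⁻¹ ≡ 886.
x = 381 + 691*((870 − 381)*886 mod 907) = 381 + 691*615 = 425346.

425346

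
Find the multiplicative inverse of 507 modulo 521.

Run the extended Euclidean algorithm:
521 = 1*507 + 14
507 = 36*14 + 3
14 = 4*3 + 2
3 = 1*2 + 1
2 = 2*1 + 0
gcd(507, 521) = 1, so the inverse exists.
Back-substitute for 1:
1 = 1*3 − 1*2
  = −1*14 + 5*3
  = 5*507 − 181*14
  = −181*521 + 186*507
So 507⁻¹ ≡ 186 (mod 521).

186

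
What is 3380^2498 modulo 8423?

Using repeated squaring:
3380^1 ≡ 3380 (mod 8423)
3380^2 ≡ 3380^2 = 11424400 ≡ 2812 (mod 8423)
3380^4 ≡ 2812^2 = 7907344 ≡ 6570 (mod 8423)
3380^8 ≡ 6570^2 = 43164900 ≡ 5448 (mod 8423)
3380^16 ≡ 5448^2 = 29680704 ≡ 6475 (mod 8423)
3380^32 ≡ 6475^2 = 41925625 ≡ 4354 (mod 8423)
3380^64 ≡ 4354^2 = 18957316 ≡ 5566 (mod 8423)
3380^128 ≡ 5566^2 = 30980356 ≡ 562 (mod 8423)
3380^256 ≡ 562^2 = 315844 ≡ 4193 (mod 8423)
3380^512 ≡ 4193^2 = 17581249 ≡ 2448 (mod 8423)
3380^1024 ≡ 2448^2 = 5992704 ≡ 3951 (mod 8423)
3380^2048 ≡ 3951^2 = 15610401 ≡ 2582 (mod 8423)
3380^2498 = 3380^2048 · 3380^256 · 3380^128 · 3380^64 · 3380^2 ≡ 2582 · 4193 · 562 · 5566 · 2812 (mod 8423).
Accumulate the product:
2582 · 4193 = 10826326 ≡ 2771
2771 · 562 = 1557302 ≡ 7470
7470 · 5566 = 41578020 ≡ 2092
2092 · 2812 = 5882704 ≡ 3450

3450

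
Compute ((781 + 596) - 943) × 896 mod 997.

34

781 + 596 = 1377 ≡ 380 (mod 997)
380 - 943 = -563 ≡ 434 (mod 997)
434 × 896 = 388864 ≡ 34 (mod 997)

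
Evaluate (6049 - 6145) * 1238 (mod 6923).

5766

6049 - 6145 = -96 ≡ 6827 (mod 6923)
6827 * 1238 = 8451826 ≡ 5766 (mod 6923)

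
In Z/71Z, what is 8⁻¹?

By the extended Euclidean algorithm:
71 = 8×8 + 7
8 = 1×7 + 1
7 = 7×1 + 0
gcd(8, 71) = 1, so the inverse exists.
Bézout: 1 = −1×71 + 9×8.
So 8⁻¹ ≡ 9 (mod 71).

9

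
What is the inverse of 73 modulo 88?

88 = 1×73 + 15
73 = 4×15 + 13
15 = 1×13 + 2
13 = 6×2 + 1
2 = 2×1 + 0
gcd(73, 88) = 1, so the inverse exists.
Bézout: 1 = −34×88 + 41×73.
So 73⁻¹ ≡ 41 (mod 88).

41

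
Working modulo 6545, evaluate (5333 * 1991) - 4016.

5333 * 1991 = 10618003 ≡ 2013 (mod 6545)
2013 - 4016 = -2003 ≡ 4542 (mod 6545)

4542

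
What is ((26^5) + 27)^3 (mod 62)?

(26)^5 ≡ 6 (mod 62)
6 + 27 = 33
(33)^3 ≡ 39 (mod 62)

39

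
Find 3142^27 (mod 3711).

3142^1 ≡ 3142 (mod 3711)
3142^2 ≡ 3142^2 = 9872164 ≡ 904 (mod 3711)
3142^4 ≡ 904^2 = 817216 ≡ 796 (mod 3711)
3142^8 ≡ 796^2 = 633616 ≡ 2746 (mod 3711)
3142^16 ≡ 2746^2 = 7540516 ≡ 3475 (mod 3711)
3142^27 = 3142^16 * 3142^8 * 3142^2 * 3142^1 ≡ 3475 * 2746 * 904 * 3142 (mod 3711).
Accumulate the product:
3475 * 2746 = 9542350 ≡ 1369
1369 * 904 = 1237576 ≡ 1813
1813 * 3142 = 5696446 ≡ 61

61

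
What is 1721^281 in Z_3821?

1721^1 ≡ 1721 (mod 3821)
1721^2 ≡ 1721^2 = 2961841 ≡ 566 (mod 3821)
1721^4 ≡ 566^2 = 320356 ≡ 3213 (mod 3821)
1721^8 ≡ 3213^2 = 10323369 ≡ 2848 (mod 3821)
1721^16 ≡ 2848^2 = 8111104 ≡ 2942 (mod 3821)
1721^32 ≡ 2942^2 = 8655364 ≡ 799 (mod 3821)
1721^64 ≡ 799^2 = 638401 ≡ 294 (mod 3821)
1721^128 ≡ 294^2 = 86436 ≡ 2374 (mod 3821)
1721^256 ≡ 2374^2 = 5635876 ≡ 3722 (mod 3821)
1721^281 = 1721^256 · 1721^16 · 1721^8 · 1721^1 ≡ 3722 · 2942 · 2848 · 1721 (mod 3821).
Accumulate the product:
3722 · 2942 = 10950124 ≡ 2959
2959 · 2848 = 8427232 ≡ 1927
1927 · 1721 = 3316367 ≡ 3560

3560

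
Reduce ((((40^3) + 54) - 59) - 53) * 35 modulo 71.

(40)^3 ≡ 29 (mod 71)
29 + 54 = 83 ≡ 12 (mod 71)
12 - 59 = -47 ≡ 24 (mod 71)
24 - 53 = -29 ≡ 42 (mod 71)
42 * 35 = 1470 ≡ 50 (mod 71)

50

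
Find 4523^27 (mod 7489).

27 in binary is 11011, i.e. 27 = 16 + 8 + 2 + 1.
4523^1 ≡ 4523 (mod 7489)
4523^2 ≡ 4523^2 = 20457529 ≡ 5070 (mod 7489)
4523^4 ≡ 5070^2 = 25704900 ≡ 2652 (mod 7489)
4523^8 ≡ 2652^2 = 7033104 ≡ 933 (mod 7489)
4523^16 ≡ 933^2 = 870489 ≡ 1765 (mod 7489)
4523^27 = 4523^16 · 4523^8 · 4523^2 · 4523^1 ≡ 1765 · 933 · 5070 · 4523 (mod 7489).
Accumulate the product:
1765 · 933 = 1646745 ≡ 6654
6654 · 5070 = 33735780 ≡ 5324
5324 · 4523 = 24080452 ≡ 3317

3317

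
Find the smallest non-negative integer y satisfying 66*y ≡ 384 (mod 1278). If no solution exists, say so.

122

gcd(66, 1278) = 6, and 6 | 384, so solutions exist.
Divide through by 6: 11*y ≡ 64 (mod 213).
11⁻¹ ≡ 155 (mod 213).
y ≡ 155*64 ≡ 122 (mod 213).
The smallest non-negative solution is y = 122.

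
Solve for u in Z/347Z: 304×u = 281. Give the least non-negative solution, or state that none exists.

171

gcd(304, 347) = 1, so a unique solution mod 347 exists.
304⁻¹ ≡ 234 (mod 347).
u ≡ 234×281 ≡ 171 (mod 347).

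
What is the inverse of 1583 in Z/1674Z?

791

1674 = 1·1583 + 91
1583 = 17·91 + 36
91 = 2·36 + 19
36 = 1·19 + 17
19 = 1·17 + 2
17 = 8·2 + 1
2 = 2·1 + 0
gcd(1583, 1674) = 1, so the inverse exists.
Back-substitute for 1:
1 = 1·17 − 8·2
  = −8·19 + 9·17
  = 9·36 − 17·19
  = −17·91 + 43·36
  = 43·1583 − 748·91
  = −748·1674 + 791·1583
So 1583⁻¹ ≡ 791 (mod 1674).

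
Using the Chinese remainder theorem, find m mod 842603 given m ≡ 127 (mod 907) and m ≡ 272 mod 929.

907⁻¹ mod 929: 907·380 ≡ 1 (mod 929), so 907⁻¹ ≡ 380.
m = 127 + 907·((272 − 127)·380 mod 929) = 127 + 907·289 = 262250.
Check: 262250 mod 907 = 127, 262250 mod 929 = 272. ✓

262250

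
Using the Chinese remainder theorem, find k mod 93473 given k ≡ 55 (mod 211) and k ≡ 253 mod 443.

36136

211⁻¹ mod 443: 211·21 ≡ 1 (mod 443), so 211⁻¹ ≡ 21.
k = 55 + 211·((253 − 55)·21 mod 443) = 55 + 211·171 = 36136.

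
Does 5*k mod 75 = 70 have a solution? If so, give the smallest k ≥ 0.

gcd(5, 75) = 5, and 5 | 70, so solutions exist.
Divide through by 5: 1*k ≡ 14 mod 15.
1⁻¹ ≡ 1 (mod 15).
k ≡ 1*14 ≡ 14 (mod 15).
The smallest non-negative solution is k = 14.

14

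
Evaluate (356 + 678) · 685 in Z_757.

495

356 + 678 = 1034 ≡ 277 (mod 757)
277 · 685 = 189745 ≡ 495 (mod 757)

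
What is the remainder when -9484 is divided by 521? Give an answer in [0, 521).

415

-9484 = -19*521 + 415, so -9484 ≡ 415 (mod 521).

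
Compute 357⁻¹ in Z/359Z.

By the extended Euclidean algorithm:
359 = 1*357 + 2
357 = 178*2 + 1
2 = 2*1 + 0
gcd(357, 359) = 1, so the inverse exists.
Bézout: 1 = −178*359 + 179*357.
So 357⁻¹ ≡ 179 (mod 359).

179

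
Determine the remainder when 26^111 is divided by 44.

4

Using repeated squaring:
111 in binary is 1101111, i.e. 111 = 64 + 32 + 8 + 4 + 2 + 1.
26^1 ≡ 26 (mod 44)
26^2 ≡ 26^2 = 676 ≡ 16 (mod 44)
26^4 ≡ 16^2 = 256 ≡ 36 (mod 44)
26^8 ≡ 36^2 = 1296 ≡ 20 (mod 44)
26^16 ≡ 20^2 = 400 ≡ 4 (mod 44)
26^32 ≡ 4^2 = 16 (mod 44)
26^64 ≡ 16^2 = 256 ≡ 36 (mod 44)
26^111 = 26^64 * 26^32 * 26^8 * 26^4 * 26^2 * 26^1 ≡ 36 * 16 * 20 * 36 * 16 * 26 (mod 44).
Accumulate the product:
36 * 16 = 576 ≡ 4
4 * 20 = 80 ≡ 36
36 * 36 = 1296 ≡ 20
20 * 16 = 320 ≡ 12
12 * 26 = 312 ≡ 4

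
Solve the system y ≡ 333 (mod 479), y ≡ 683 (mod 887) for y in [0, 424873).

310246

479⁻¹ mod 887: 479·50 ≡ 1 (mod 887), so 479⁻¹ ≡ 50.
y = 333 + 479·((683 − 333)·50 mod 887) = 333 + 479·647 = 310246.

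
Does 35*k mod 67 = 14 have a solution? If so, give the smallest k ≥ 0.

54

gcd(35, 67) = 1, so a unique solution mod 67 exists.
35⁻¹ ≡ 23 (mod 67).
k ≡ 23*14 ≡ 54 (mod 67).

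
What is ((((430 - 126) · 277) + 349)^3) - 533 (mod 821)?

430 - 126 = 304
304 · 277 = 84208 ≡ 466 (mod 821)
466 + 349 = 815
(815)^3 ≡ 605 (mod 821)
605 - 533 = 72

72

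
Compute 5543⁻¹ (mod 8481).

2012

Run the extended Euclidean algorithm:
8481 = 1*5543 + 2938
5543 = 1*2938 + 2605
2938 = 1*2605 + 333
2605 = 7*333 + 274
333 = 1*274 + 59
274 = 4*59 + 38
59 = 1*38 + 21
38 = 1*21 + 17
21 = 1*17 + 4
17 = 4*4 + 1
4 = 4*1 + 0
gcd(5543, 8481) = 1, so the inverse exists.
Bézout: 1 = −1315*8481 + 2012*5543.
So 5543⁻¹ ≡ 2012 (mod 8481).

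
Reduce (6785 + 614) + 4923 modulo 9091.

6785 + 614 = 7399
7399 + 4923 = 12322 ≡ 3231 (mod 9091)

3231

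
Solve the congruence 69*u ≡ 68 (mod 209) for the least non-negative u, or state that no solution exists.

gcd(69, 209) = 1, so a unique solution mod 209 exists.
69⁻¹ ≡ 103 (mod 209).
u ≡ 103*68 ≡ 107 (mod 209).

107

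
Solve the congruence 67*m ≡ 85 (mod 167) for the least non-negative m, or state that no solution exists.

91

gcd(67, 167) = 1, so a unique solution mod 167 exists.
67⁻¹ ≡ 5 (mod 167).
m ≡ 5*85 ≡ 91 (mod 167).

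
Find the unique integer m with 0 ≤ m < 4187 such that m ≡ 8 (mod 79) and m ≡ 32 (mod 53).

79⁻¹ mod 53: 79·51 ≡ 1 (mod 53), so 79⁻¹ ≡ 51.
m = 8 + 79·((32 − 8)·51 mod 53) = 8 + 79·5 = 403.
Check: 403 mod 79 = 8, 403 mod 53 = 32. ✓

403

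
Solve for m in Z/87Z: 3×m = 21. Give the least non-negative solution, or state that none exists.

gcd(3, 87) = 3, and 3 | 21, so solutions exist.
Divide through by 3: 1×m mod 29 = 7.
1⁻¹ ≡ 1 (mod 29).
m ≡ 1×7 ≡ 7 (mod 29).
The smallest non-negative solution is m = 7.

7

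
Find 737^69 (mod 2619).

69 in binary is 1000101, i.e. 69 = 64 + 4 + 1.
737^1 ≡ 737 (mod 2619)
737^2 ≡ 737^2 = 543169 ≡ 1036 (mod 2619)
737^4 ≡ 1036^2 = 1073296 ≡ 2125 (mod 2619)
737^8 ≡ 2125^2 = 4515625 ≡ 469 (mod 2619)
737^16 ≡ 469^2 = 219961 ≡ 2584 (mod 2619)
737^32 ≡ 2584^2 = 6677056 ≡ 1225 (mod 2619)
737^64 ≡ 1225^2 = 1500625 ≡ 2557 (mod 2619)
737^69 = 737^64 * 737^4 * 737^1 ≡ 2557 * 2125 * 737 (mod 2619).
Accumulate the product:
2557 * 2125 = 5433625 ≡ 1819
1819 * 737 = 1340603 ≡ 2294

2294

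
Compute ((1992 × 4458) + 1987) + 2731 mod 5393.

1992 × 4458 = 8880336 ≡ 3458 (mod 5393)
3458 + 1987 = 5445 ≡ 52 (mod 5393)
52 + 2731 = 2783

2783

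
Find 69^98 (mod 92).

Compute successive squares:
69^1 ≡ 69 (mod 92)
69^2 ≡ 69^2 = 4761 ≡ 69 (mod 92)
69^4 ≡ 69^2 = 4761 ≡ 69 (mod 92)
69^8 ≡ 69^2 = 4761 ≡ 69 (mod 92)
69^16 ≡ 69^2 = 4761 ≡ 69 (mod 92)
69^32 ≡ 69^2 = 4761 ≡ 69 (mod 92)
69^64 ≡ 69^2 = 4761 ≡ 69 (mod 92)
69^98 = 69^64 * 69^32 * 69^2 ≡ 69 * 69 * 69 (mod 92).
Accumulate the product:
69 * 69 = 4761 ≡ 69
69 * 69 = 4761 ≡ 69

69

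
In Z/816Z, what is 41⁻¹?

By the extended Euclidean algorithm:
816 = 19×41 + 37
41 = 1×37 + 4
37 = 9×4 + 1
4 = 4×1 + 0
gcd(41, 816) = 1, so the inverse exists.
Back-substitute for 1:
1 = 1×37 − 9×4
  = −9×41 + 10×37
  = 10×816 − 199×41
So 41⁻¹ ≡ −199 ≡ 617 (mod 816).

617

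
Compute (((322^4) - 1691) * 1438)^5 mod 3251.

(322)^4 ≡ 817 (mod 3251)
817 - 1691 = -874 ≡ 2377 (mod 3251)
2377 * 1438 = 3418126 ≡ 1325 (mod 3251)
(1325)^5 ≡ 2181 (mod 3251)

2181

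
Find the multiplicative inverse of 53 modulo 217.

Apply the Euclidean algorithm and back-substitute:
217 = 4·53 + 5
53 = 10·5 + 3
5 = 1·3 + 2
3 = 1·2 + 1
2 = 2·1 + 0
gcd(53, 217) = 1, so the inverse exists.
Bézout: 1 = −21·217 + 86·53.
So 53⁻¹ ≡ 86 (mod 217).

86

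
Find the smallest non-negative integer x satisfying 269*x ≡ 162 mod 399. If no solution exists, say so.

gcd(269, 399) = 1, so a unique solution mod 399 exists.
269⁻¹ ≡ 89 (mod 399).
x ≡ 89*162 ≡ 54 (mod 399).

54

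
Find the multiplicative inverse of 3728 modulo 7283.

Run the extended Euclidean algorithm:
7283 = 1*3728 + 3555
3728 = 1*3555 + 173
3555 = 20*173 + 95
173 = 1*95 + 78
95 = 1*78 + 17
78 = 4*17 + 10
17 = 1*10 + 7
10 = 1*7 + 3
7 = 2*3 + 1
3 = 3*1 + 0
gcd(3728, 7283) = 1, so the inverse exists.
Bézout: 1 = 1099*7283 − 2147*3728.
So 3728⁻¹ ≡ −2147 ≡ 5136 (mod 7283).

5136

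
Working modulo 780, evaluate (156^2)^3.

156

(156)^2 ≡ 156 (mod 780)
(156)^3 ≡ 156 (mod 780)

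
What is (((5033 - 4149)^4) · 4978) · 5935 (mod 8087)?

5033 - 4149 = 884
(884)^4 ≡ 2589 (mod 8087)
2589 · 4978 = 12888042 ≡ 5451 (mod 8087)
5451 · 5935 = 32351685 ≡ 3685 (mod 8087)

3685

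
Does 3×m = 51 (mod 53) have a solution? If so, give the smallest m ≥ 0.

17

gcd(3, 53) = 1, so a unique solution mod 53 exists.
3⁻¹ ≡ 18 (mod 53).
m ≡ 18×51 ≡ 17 (mod 53).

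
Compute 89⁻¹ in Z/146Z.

146 = 1*89 + 57
89 = 1*57 + 32
57 = 1*32 + 25
32 = 1*25 + 7
25 = 3*7 + 4
7 = 1*4 + 3
4 = 1*3 + 1
3 = 3*1 + 0
gcd(89, 146) = 1, so the inverse exists.
Back-substitute for 1:
1 = 1*4 − 1*3
  = −1*7 + 2*4
  = 2*25 − 7*7
  = −7*32 + 9*25
  = 9*57 − 16*32
  = −16*89 + 25*57
  = 25*146 − 41*89
So 89⁻¹ ≡ −41 ≡ 105 (mod 146).

105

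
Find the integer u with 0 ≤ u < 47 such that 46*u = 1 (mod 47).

Apply the Euclidean algorithm and back-substitute:
47 = 1×46 + 1
46 = 46×1 + 0
gcd(46, 47) = 1, so the inverse exists.
Bézout: 1 = 1×47 − 1×46.
So 46⁻¹ ≡ −1 ≡ 46 (mod 47).

46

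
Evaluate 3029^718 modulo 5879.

2489

By square-and-multiply:
3029^1 ≡ 3029 (mod 5879)
3029^2 ≡ 3029^2 = 9174841 ≡ 3601 (mod 5879)
3029^4 ≡ 3601^2 = 12967201 ≡ 4006 (mod 5879)
3029^8 ≡ 4006^2 = 16048036 ≡ 4245 (mod 5879)
3029^16 ≡ 4245^2 = 18020025 ≡ 890 (mod 5879)
3029^32 ≡ 890^2 = 792100 ≡ 4314 (mod 5879)
3029^64 ≡ 4314^2 = 18610596 ≡ 3561 (mod 5879)
3029^128 ≡ 3561^2 = 12680721 ≡ 5597 (mod 5879)
3029^256 ≡ 5597^2 = 31326409 ≡ 3097 (mod 5879)
3029^512 ≡ 3097^2 = 9591409 ≡ 2760 (mod 5879)
3029^718 = 3029^512 × 3029^128 × 3029^64 × 3029^8 × 3029^4 × 3029^2 ≡ 2760 × 5597 × 3561 × 4245 × 4006 × 3601 (mod 5879).
Accumulate the product:
2760 × 5597 = 15447720 ≡ 3587
3587 × 3561 = 12773307 ≡ 4119
4119 × 4245 = 17485155 ≡ 1009
1009 × 4006 = 4042054 ≡ 3181
3181 × 3601 = 11454781 ≡ 2489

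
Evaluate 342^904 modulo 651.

435

904 in binary is 1110001000, i.e. 904 = 512 + 256 + 128 + 8.
342^1 ≡ 342 (mod 651)
342^2 ≡ 342^2 = 116964 ≡ 435 (mod 651)
342^4 ≡ 435^2 = 189225 ≡ 435 (mod 651)
342^8 ≡ 435^2 = 189225 ≡ 435 (mod 651)
342^16 ≡ 435^2 = 189225 ≡ 435 (mod 651)
342^32 ≡ 435^2 = 189225 ≡ 435 (mod 651)
342^64 ≡ 435^2 = 189225 ≡ 435 (mod 651)
342^128 ≡ 435^2 = 189225 ≡ 435 (mod 651)
342^256 ≡ 435^2 = 189225 ≡ 435 (mod 651)
342^512 ≡ 435^2 = 189225 ≡ 435 (mod 651)
342^904 = 342^512 × 342^256 × 342^128 × 342^8 ≡ 435 × 435 × 435 × 435 (mod 651).
Accumulate the product:
435 × 435 = 189225 ≡ 435
435 × 435 = 189225 ≡ 435
435 × 435 = 189225 ≡ 435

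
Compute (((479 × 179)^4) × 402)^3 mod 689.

479 × 179 = 85741 ≡ 305 (mod 689)
(305)^4 ≡ 100 (mod 689)
100 × 402 = 40200 ≡ 238 (mod 689)
(238)^3 ≡ 298 (mod 689)

298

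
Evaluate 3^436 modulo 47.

16

436 in binary is 110110100, i.e. 436 = 256 + 128 + 32 + 16 + 4.
3^1 ≡ 3 (mod 47)
3^2 ≡ 3^2 = 9 (mod 47)
3^4 ≡ 9^2 = 81 ≡ 34 (mod 47)
3^8 ≡ 34^2 = 1156 ≡ 28 (mod 47)
3^16 ≡ 28^2 = 784 ≡ 32 (mod 47)
3^32 ≡ 32^2 = 1024 ≡ 37 (mod 47)
3^64 ≡ 37^2 = 1369 ≡ 6 (mod 47)
3^128 ≡ 6^2 = 36 (mod 47)
3^256 ≡ 36^2 = 1296 ≡ 27 (mod 47)
3^436 = 3^256 × 3^128 × 3^32 × 3^16 × 3^4 ≡ 27 × 36 × 37 × 32 × 34 (mod 47).
Accumulate the product:
27 × 36 = 972 ≡ 32
32 × 37 = 1184 ≡ 9
9 × 32 = 288 ≡ 6
6 × 34 = 204 ≡ 16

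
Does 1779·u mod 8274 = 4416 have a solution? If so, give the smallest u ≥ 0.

342

gcd(1779, 8274) = 3, and 3 | 4416, so solutions exist.
Divide through by 3: 593·u mod 2758 = 1472.
593⁻¹ ≡ 493 (mod 2758).
u ≡ 493·1472 ≡ 342 (mod 2758).
The smallest non-negative solution is u = 342.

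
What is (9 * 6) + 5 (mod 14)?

9 * 6 = 54 ≡ 12 (mod 14)
12 + 5 = 17 ≡ 3 (mod 14)

3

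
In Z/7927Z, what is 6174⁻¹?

7927 = 1×6174 + 1753
6174 = 3×1753 + 915
1753 = 1×915 + 838
915 = 1×838 + 77
838 = 10×77 + 68
77 = 1×68 + 9
68 = 7×9 + 5
9 = 1×5 + 4
5 = 1×4 + 1
4 = 4×1 + 0
gcd(6174, 7927) = 1, so the inverse exists.
Back-substitute for 1:
1 = 1×5 − 1×4
  = −1×9 + 2×5
  = 2×68 − 15×9
  = −15×77 + 17×68
  = 17×838 − 185×77
  = −185×915 + 202×838
  = 202×1753 − 387×915
  = −387×6174 + 1363×1753
  = 1363×7927 − 1750×6174
So 6174⁻¹ ≡ −1750 ≡ 6177 (mod 7927).

6177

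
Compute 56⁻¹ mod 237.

182

237 = 4*56 + 13
56 = 4*13 + 4
13 = 3*4 + 1
4 = 4*1 + 0
gcd(56, 237) = 1, so the inverse exists.
Bézout: 1 = 13*237 − 55*56.
So 56⁻¹ ≡ −55 ≡ 182 (mod 237).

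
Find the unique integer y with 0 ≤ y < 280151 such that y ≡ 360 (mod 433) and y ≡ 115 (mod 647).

216860

433⁻¹ mod 647: 433·130 ≡ 1 (mod 647), so 433⁻¹ ≡ 130.
y = 360 + 433·((115 − 360)·130 mod 647) = 360 + 433·500 = 216860.
Check: 216860 mod 433 = 360, 216860 mod 647 = 115. ✓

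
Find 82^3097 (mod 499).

126

By square-and-multiply:
3097 in binary is 110000011001, i.e. 3097 = 2048 + 1024 + 16 + 8 + 1.
82^1 ≡ 82 (mod 499)
82^2 ≡ 82^2 = 6724 ≡ 237 (mod 499)
82^4 ≡ 237^2 = 56169 ≡ 281 (mod 499)
82^8 ≡ 281^2 = 78961 ≡ 119 (mod 499)
82^16 ≡ 119^2 = 14161 ≡ 189 (mod 499)
82^32 ≡ 189^2 = 35721 ≡ 292 (mod 499)
82^64 ≡ 292^2 = 85264 ≡ 434 (mod 499)
82^128 ≡ 434^2 = 188356 ≡ 233 (mod 499)
82^256 ≡ 233^2 = 54289 ≡ 397 (mod 499)
82^512 ≡ 397^2 = 157609 ≡ 424 (mod 499)
82^1024 ≡ 424^2 = 179776 ≡ 136 (mod 499)
82^2048 ≡ 136^2 = 18496 ≡ 33 (mod 499)
82^3097 = 82^2048 * 82^1024 * 82^16 * 82^8 * 82^1 ≡ 33 * 136 * 189 * 119 * 82 (mod 499).
Accumulate the product:
33 * 136 = 4488 ≡ 496
496 * 189 = 93744 ≡ 431
431 * 119 = 51289 ≡ 391
391 * 82 = 32062 ≡ 126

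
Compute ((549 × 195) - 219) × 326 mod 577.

549 × 195 = 107055 ≡ 310 (mod 577)
310 - 219 = 91
91 × 326 = 29666 ≡ 239 (mod 577)

239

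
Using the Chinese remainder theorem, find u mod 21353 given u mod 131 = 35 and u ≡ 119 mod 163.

18375

131⁻¹ mod 163: 131*56 ≡ 1 (mod 163), so 131⁻¹ ≡ 56.
u = 35 + 131*((119 − 35)*56 mod 163) = 35 + 131*140 = 18375.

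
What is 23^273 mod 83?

9

Compute successive squares:
23^1 ≡ 23 (mod 83)
23^2 ≡ 23^2 = 529 ≡ 31 (mod 83)
23^4 ≡ 31^2 = 961 ≡ 48 (mod 83)
23^8 ≡ 48^2 = 2304 ≡ 63 (mod 83)
23^16 ≡ 63^2 = 3969 ≡ 68 (mod 83)
23^32 ≡ 68^2 = 4624 ≡ 59 (mod 83)
23^64 ≡ 59^2 = 3481 ≡ 78 (mod 83)
23^128 ≡ 78^2 = 6084 ≡ 25 (mod 83)
23^256 ≡ 25^2 = 625 ≡ 44 (mod 83)
23^273 = 23^256 * 23^16 * 23^1 ≡ 44 * 68 * 23 (mod 83).
Accumulate the product:
44 * 68 = 2992 ≡ 4
4 * 23 = 92 ≡ 9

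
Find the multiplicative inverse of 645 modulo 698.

79

Run the extended Euclidean algorithm:
698 = 1×645 + 53
645 = 12×53 + 9
53 = 5×9 + 8
9 = 1×8 + 1
8 = 8×1 + 0
gcd(645, 698) = 1, so the inverse exists.
Back-substitute for 1:
1 = 1×9 − 1×8
  = −1×53 + 6×9
  = 6×645 − 73×53
  = −73×698 + 79×645
So 645⁻¹ ≡ 79 (mod 698).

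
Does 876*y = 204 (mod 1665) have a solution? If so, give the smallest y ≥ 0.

464

gcd(876, 1665) = 3, and 3 | 204, so solutions exist.
Divide through by 3: 292*y mod 555 = 68.
292⁻¹ ≡ 268 (mod 555).
y ≡ 268*68 ≡ 464 (mod 555).
The smallest non-negative solution is y = 464.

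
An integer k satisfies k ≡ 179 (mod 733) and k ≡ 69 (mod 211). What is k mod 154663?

733⁻¹ mod 211: 733*19 ≡ 1 (mod 211), so 733⁻¹ ≡ 19.
k = 179 + 733*((69 − 179)*19 mod 211) = 179 + 733*20 = 14839.

14839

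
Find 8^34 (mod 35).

29

34 in binary is 100010, i.e. 34 = 32 + 2.
8^1 ≡ 8 (mod 35)
8^2 ≡ 8^2 = 64 ≡ 29 (mod 35)
8^4 ≡ 29^2 = 841 ≡ 1 (mod 35)
8^8 ≡ 1^2 = 1 (mod 35)
8^16 ≡ 1^2 = 1 (mod 35)
8^32 ≡ 1^2 = 1 (mod 35)
8^34 = 8^32 * 8^2 ≡ 1 * 29 (mod 35).
1 * 29 = 29 ≡ 29 (mod 35).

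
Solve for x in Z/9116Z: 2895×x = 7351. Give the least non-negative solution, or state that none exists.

gcd(2895, 9116) = 1, so a unique solution mod 9116 exists.
2895⁻¹ ≡ 7995 (mod 9116).
x ≡ 7995×7351 ≡ 393 (mod 9116).

393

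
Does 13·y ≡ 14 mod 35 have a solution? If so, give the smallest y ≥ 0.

28

gcd(13, 35) = 1, so a unique solution mod 35 exists.
13⁻¹ ≡ 27 (mod 35).
y ≡ 27·14 ≡ 28 (mod 35).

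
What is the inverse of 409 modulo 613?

By the extended Euclidean algorithm:
613 = 1*409 + 204
409 = 2*204 + 1
204 = 204*1 + 0
gcd(409, 613) = 1, so the inverse exists.
Back-substitute for 1:
1 = 1*409 − 2*204
  = −2*613 + 3*409
So 409⁻¹ ≡ 3 (mod 613).

3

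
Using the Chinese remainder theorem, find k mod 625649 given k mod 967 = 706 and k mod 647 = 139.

967⁻¹ mod 647: 967×277 ≡ 1 (mod 647), so 967⁻¹ ≡ 277.
k = 706 + 967×((139 − 706)×277 mod 647) = 706 + 967×162 = 157360.

157360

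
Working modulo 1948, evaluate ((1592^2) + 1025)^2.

(1592)^2 ≡ 116 (mod 1948)
116 + 1025 = 1141
(1141)^2 ≡ 617 (mod 1948)

617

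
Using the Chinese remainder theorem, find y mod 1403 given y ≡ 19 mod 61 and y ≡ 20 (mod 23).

1239

61⁻¹ mod 23: 61*20 ≡ 1 (mod 23), so 61⁻¹ ≡ 20.
y = 19 + 61*((20 − 19)*20 mod 23) = 19 + 61*20 = 1239.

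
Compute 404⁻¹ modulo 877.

788

877 = 2*404 + 69
404 = 5*69 + 59
69 = 1*59 + 10
59 = 5*10 + 9
10 = 1*9 + 1
9 = 9*1 + 0
gcd(404, 877) = 1, so the inverse exists.
Back-substitute for 1:
1 = 1*10 − 1*9
  = −1*59 + 6*10
  = 6*69 − 7*59
  = −7*404 + 41*69
  = 41*877 − 89*404
So 404⁻¹ ≡ −89 ≡ 788 (mod 877).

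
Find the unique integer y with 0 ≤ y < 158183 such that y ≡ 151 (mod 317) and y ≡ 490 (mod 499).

40410

317⁻¹ mod 499: 317*414 ≡ 1 (mod 499), so 317⁻¹ ≡ 414.
y = 151 + 317*((490 − 151)*414 mod 499) = 151 + 317*127 = 40410.
Check: 40410 mod 317 = 151, 40410 mod 499 = 490. ✓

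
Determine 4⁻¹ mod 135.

34

Apply the Euclidean algorithm and back-substitute:
135 = 33*4 + 3
4 = 1*3 + 1
3 = 3*1 + 0
gcd(4, 135) = 1, so the inverse exists.
Bézout: 1 = −1*135 + 34*4.
So 4⁻¹ ≡ 34 (mod 135).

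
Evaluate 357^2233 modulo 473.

466

357^1 ≡ 357 (mod 473)
357^2 ≡ 357^2 = 127449 ≡ 212 (mod 473)
357^4 ≡ 212^2 = 44944 ≡ 9 (mod 473)
357^8 ≡ 9^2 = 81 (mod 473)
357^16 ≡ 81^2 = 6561 ≡ 412 (mod 473)
357^32 ≡ 412^2 = 169744 ≡ 410 (mod 473)
357^64 ≡ 410^2 = 168100 ≡ 185 (mod 473)
357^128 ≡ 185^2 = 34225 ≡ 169 (mod 473)
357^256 ≡ 169^2 = 28561 ≡ 181 (mod 473)
357^512 ≡ 181^2 = 32761 ≡ 124 (mod 473)
357^1024 ≡ 124^2 = 15376 ≡ 240 (mod 473)
357^2048 ≡ 240^2 = 57600 ≡ 367 (mod 473)
357^2233 = 357^2048 · 357^128 · 357^32 · 357^16 · 357^8 · 357^1 ≡ 367 · 169 · 410 · 412 · 81 · 357 (mod 473).
Accumulate the product:
367 · 169 = 62023 ≡ 60
60 · 410 = 24600 ≡ 4
4 · 412 = 1648 ≡ 229
229 · 81 = 18549 ≡ 102
102 · 357 = 36414 ≡ 466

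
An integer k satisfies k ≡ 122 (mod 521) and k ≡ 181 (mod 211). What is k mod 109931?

71499

521⁻¹ mod 211: 521·81 ≡ 1 (mod 211), so 521⁻¹ ≡ 81.
k = 122 + 521·((181 − 122)·81 mod 211) = 122 + 521·137 = 71499.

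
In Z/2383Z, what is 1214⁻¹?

By the extended Euclidean algorithm:
2383 = 1×1214 + 1169
1214 = 1×1169 + 45
1169 = 25×45 + 44
45 = 1×44 + 1
44 = 44×1 + 0
gcd(1214, 2383) = 1, so the inverse exists.
Back-substitute for 1:
1 = 1×45 − 1×44
  = −1×1169 + 26×45
  = 26×1214 − 27×1169
  = −27×2383 + 53×1214
So 1214⁻¹ ≡ 53 (mod 2383).

53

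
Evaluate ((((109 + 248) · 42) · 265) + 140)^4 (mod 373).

144

109 + 248 = 357
357 · 42 = 14994 ≡ 74 (mod 373)
74 · 265 = 19610 ≡ 214 (mod 373)
214 + 140 = 354
(354)^4 ≡ 144 (mod 373)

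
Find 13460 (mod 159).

104

13460 = 84×159 + 104, so 13460 ≡ 104 (mod 159).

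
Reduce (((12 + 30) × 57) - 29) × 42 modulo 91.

12 + 30 = 42
42 × 57 = 2394 ≡ 28 (mod 91)
28 - 29 = -1 ≡ 90 (mod 91)
90 × 42 = 3780 ≡ 49 (mod 91)

49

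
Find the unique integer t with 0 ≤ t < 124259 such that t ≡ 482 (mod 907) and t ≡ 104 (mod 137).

2296

907⁻¹ mod 137: 907*108 ≡ 1 (mod 137), so 907⁻¹ ≡ 108.
t = 482 + 907*((104 − 482)*108 mod 137) = 482 + 907*2 = 2296.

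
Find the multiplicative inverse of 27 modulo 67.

5

67 = 2·27 + 13
27 = 2·13 + 1
13 = 13·1 + 0
gcd(27, 67) = 1, so the inverse exists.
Back-substitute for 1:
1 = 1·27 − 2·13
  = −2·67 + 5·27
So 27⁻¹ ≡ 5 (mod 67).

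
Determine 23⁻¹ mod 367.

16

By the extended Euclidean algorithm:
367 = 15·23 + 22
23 = 1·22 + 1
22 = 22·1 + 0
gcd(23, 367) = 1, so the inverse exists.
Bézout: 1 = −1·367 + 16·23.
So 23⁻¹ ≡ 16 (mod 367).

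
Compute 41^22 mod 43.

22 in binary is 10110, i.e. 22 = 16 + 4 + 2.
41^1 ≡ 41 (mod 43)
41^2 ≡ 41^2 = 1681 ≡ 4 (mod 43)
41^4 ≡ 4^2 = 16 (mod 43)
41^8 ≡ 16^2 = 256 ≡ 41 (mod 43)
41^16 ≡ 41^2 = 1681 ≡ 4 (mod 43)
41^22 = 41^16 * 41^4 * 41^2 ≡ 4 * 16 * 4 (mod 43).
Accumulate the product:
4 * 16 = 64 ≡ 21
21 * 4 = 84 ≡ 41

41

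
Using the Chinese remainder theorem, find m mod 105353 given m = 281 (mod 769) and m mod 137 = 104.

769⁻¹ mod 137: 769*31 ≡ 1 (mod 137), so 769⁻¹ ≡ 31.
m = 281 + 769*((104 − 281)*31 mod 137) = 281 + 769*130 = 100251.
Check: 100251 mod 769 = 281, 100251 mod 137 = 104. ✓

100251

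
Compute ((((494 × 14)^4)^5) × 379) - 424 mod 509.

409

494 × 14 = 6916 ≡ 299 (mod 509)
(299)^4 ≡ 404 (mod 509)
(404)^5 ≡ 21 (mod 509)
21 × 379 = 7959 ≡ 324 (mod 509)
324 - 424 = -100 ≡ 409 (mod 509)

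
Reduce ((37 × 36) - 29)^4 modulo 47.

37 × 36 = 1332 ≡ 16 (mod 47)
16 - 29 = -13 ≡ 34 (mod 47)
(34)^4 ≡ 32 (mod 47)

32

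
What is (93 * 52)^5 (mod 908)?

668

93 * 52 = 4836 ≡ 296 (mod 908)
(296)^5 ≡ 668 (mod 908)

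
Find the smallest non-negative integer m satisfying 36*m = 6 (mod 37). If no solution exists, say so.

31

gcd(36, 37) = 1, so a unique solution mod 37 exists.
36⁻¹ ≡ 36 (mod 37).
m ≡ 36*6 ≡ 31 (mod 37).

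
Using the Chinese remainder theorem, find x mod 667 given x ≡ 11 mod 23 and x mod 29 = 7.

471

23⁻¹ mod 29: 23×24 ≡ 1 (mod 29), so 23⁻¹ ≡ 24.
x = 11 + 23×((7 − 11)×24 mod 29) = 11 + 23×20 = 471.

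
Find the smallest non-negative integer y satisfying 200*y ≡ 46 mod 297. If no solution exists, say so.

122

gcd(200, 297) = 1, so a unique solution mod 297 exists.
200⁻¹ ≡ 248 (mod 297).
y ≡ 248*46 ≡ 122 (mod 297).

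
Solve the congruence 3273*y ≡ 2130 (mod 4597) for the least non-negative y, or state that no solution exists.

gcd(3273, 4597) = 1, so a unique solution mod 4597 exists.
3273⁻¹ ≡ 559 (mod 4597).
y ≡ 559*2130 ≡ 47 (mod 4597).

47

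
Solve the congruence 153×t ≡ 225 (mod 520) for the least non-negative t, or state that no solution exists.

gcd(153, 520) = 1, so a unique solution mod 520 exists.
153⁻¹ ≡ 17 (mod 520).
t ≡ 17×225 ≡ 185 (mod 520).

185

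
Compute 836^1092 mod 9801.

Compute successive squares:
1092 in binary is 10001000100, i.e. 1092 = 1024 + 64 + 4.
836^1 ≡ 836 (mod 9801)
836^2 ≡ 836^2 = 698896 ≡ 3025 (mod 9801)
836^4 ≡ 3025^2 = 9150625 ≡ 6292 (mod 9801)
836^8 ≡ 6292^2 = 39589264 ≡ 3025 (mod 9801)
836^16 ≡ 3025^2 = 9150625 ≡ 6292 (mod 9801)
836^32 ≡ 6292^2 = 39589264 ≡ 3025 (mod 9801)
836^64 ≡ 3025^2 = 9150625 ≡ 6292 (mod 9801)
836^128 ≡ 6292^2 = 39589264 ≡ 3025 (mod 9801)
836^256 ≡ 3025^2 = 9150625 ≡ 6292 (mod 9801)
836^512 ≡ 6292^2 = 39589264 ≡ 3025 (mod 9801)
836^1024 ≡ 3025^2 = 9150625 ≡ 6292 (mod 9801)
836^1092 = 836^1024 · 836^64 · 836^4 ≡ 6292 · 6292 · 6292 (mod 9801).
Accumulate the product:
6292 · 6292 = 39589264 ≡ 3025
3025 · 6292 = 19033300 ≡ 9559

9559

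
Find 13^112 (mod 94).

51

By square-and-multiply:
112 in binary is 1110000, i.e. 112 = 64 + 32 + 16.
13^1 ≡ 13 (mod 94)
13^2 ≡ 13^2 = 169 ≡ 75 (mod 94)
13^4 ≡ 75^2 = 5625 ≡ 79 (mod 94)
13^8 ≡ 79^2 = 6241 ≡ 37 (mod 94)
13^16 ≡ 37^2 = 1369 ≡ 53 (mod 94)
13^32 ≡ 53^2 = 2809 ≡ 83 (mod 94)
13^64 ≡ 83^2 = 6889 ≡ 27 (mod 94)
13^112 = 13^64 * 13^32 * 13^16 ≡ 27 * 83 * 53 (mod 94).
Accumulate the product:
27 * 83 = 2241 ≡ 79
79 * 53 = 4187 ≡ 51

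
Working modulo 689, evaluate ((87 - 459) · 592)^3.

87 - 459 = -372 ≡ 317 (mod 689)
317 · 592 = 187664 ≡ 256 (mod 689)
(256)^3 ≡ 66 (mod 689)

66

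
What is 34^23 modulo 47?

1

23 in binary is 10111, i.e. 23 = 16 + 4 + 2 + 1.
34^1 ≡ 34 (mod 47)
34^2 ≡ 34^2 = 1156 ≡ 28 (mod 47)
34^4 ≡ 28^2 = 784 ≡ 32 (mod 47)
34^8 ≡ 32^2 = 1024 ≡ 37 (mod 47)
34^16 ≡ 37^2 = 1369 ≡ 6 (mod 47)
34^23 = 34^16 × 34^4 × 34^2 × 34^1 ≡ 6 × 32 × 28 × 34 (mod 47).
Accumulate the product:
6 × 32 = 192 ≡ 4
4 × 28 = 112 ≡ 18
18 × 34 = 612 ≡ 1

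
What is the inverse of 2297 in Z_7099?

7099 = 3*2297 + 208
2297 = 11*208 + 9
208 = 23*9 + 1
9 = 9*1 + 0
gcd(2297, 7099) = 1, so the inverse exists.
Bézout: 1 = 254*7099 − 785*2297.
So 2297⁻¹ ≡ −785 ≡ 6314 (mod 7099).

6314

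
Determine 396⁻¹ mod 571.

509

Run the extended Euclidean algorithm:
571 = 1×396 + 175
396 = 2×175 + 46
175 = 3×46 + 37
46 = 1×37 + 9
37 = 4×9 + 1
9 = 9×1 + 0
gcd(396, 571) = 1, so the inverse exists.
Back-substitute for 1:
1 = 1×37 − 4×9
  = −4×46 + 5×37
  = 5×175 − 19×46
  = −19×396 + 43×175
  = 43×571 − 62×396
So 396⁻¹ ≡ −62 ≡ 509 (mod 571).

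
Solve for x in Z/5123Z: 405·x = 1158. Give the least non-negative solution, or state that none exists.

gcd(405, 5123) = 1, so a unique solution mod 5123 exists.
405⁻¹ ≡ 4149 (mod 5123).
x ≡ 4149·1158 ≡ 4291 (mod 5123).

4291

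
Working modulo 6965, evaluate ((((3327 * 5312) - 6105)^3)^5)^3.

3327 * 5312 = 17673024 ≡ 2819 (mod 6965)
2819 - 6105 = -3286 ≡ 3679 (mod 6965)
(3679)^3 ≡ 5034 (mod 6965)
(5034)^5 ≡ 4859 (mod 6965)
(4859)^3 ≡ 1254 (mod 6965)

1254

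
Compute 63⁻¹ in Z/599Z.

580

Apply the Euclidean algorithm and back-substitute:
599 = 9×63 + 32
63 = 1×32 + 31
32 = 1×31 + 1
31 = 31×1 + 0
gcd(63, 599) = 1, so the inverse exists.
Bézout: 1 = 2×599 − 19×63.
So 63⁻¹ ≡ −19 ≡ 580 (mod 599).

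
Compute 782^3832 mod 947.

878

By square-and-multiply:
3832 in binary is 111011111000, i.e. 3832 = 2048 + 1024 + 512 + 128 + 64 + 32 + 16 + 8.
782^1 ≡ 782 (mod 947)
782^2 ≡ 782^2 = 611524 ≡ 709 (mod 947)
782^4 ≡ 709^2 = 502681 ≡ 771 (mod 947)
782^8 ≡ 771^2 = 594441 ≡ 672 (mod 947)
782^16 ≡ 672^2 = 451584 ≡ 812 (mod 947)
782^32 ≡ 812^2 = 659344 ≡ 232 (mod 947)
782^64 ≡ 232^2 = 53824 ≡ 792 (mod 947)
782^128 ≡ 792^2 = 627264 ≡ 350 (mod 947)
782^256 ≡ 350^2 = 122500 ≡ 337 (mod 947)
782^512 ≡ 337^2 = 113569 ≡ 876 (mod 947)
782^1024 ≡ 876^2 = 767376 ≡ 306 (mod 947)
782^2048 ≡ 306^2 = 93636 ≡ 830 (mod 947)
782^3832 = 782^2048 · 782^1024 · 782^512 · 782^128 · 782^64 · 782^32 · 782^16 · 782^8 ≡ 830 · 306 · 876 · 350 · 792 · 232 · 812 · 672 (mod 947).
Accumulate the product:
830 · 306 = 253980 ≡ 184
184 · 876 = 161184 ≡ 194
194 · 350 = 67900 ≡ 663
663 · 792 = 525096 ≡ 458
458 · 232 = 106256 ≡ 192
192 · 812 = 155904 ≡ 596
596 · 672 = 400512 ≡ 878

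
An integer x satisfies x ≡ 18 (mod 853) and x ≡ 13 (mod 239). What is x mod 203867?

853⁻¹ mod 239: 853×58 ≡ 1 (mod 239), so 853⁻¹ ≡ 58.
x = 18 + 853×((13 − 18)×58 mod 239) = 18 + 853×188 = 160382.
Check: 160382 mod 853 = 18, 160382 mod 239 = 13. ✓

160382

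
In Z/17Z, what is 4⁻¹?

13

By the extended Euclidean algorithm:
17 = 4*4 + 1
4 = 4*1 + 0
gcd(4, 17) = 1, so the inverse exists.
Back-substitute for 1:
1 = 1*17 − 4*4
So 4⁻¹ ≡ −4 ≡ 13 (mod 17).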